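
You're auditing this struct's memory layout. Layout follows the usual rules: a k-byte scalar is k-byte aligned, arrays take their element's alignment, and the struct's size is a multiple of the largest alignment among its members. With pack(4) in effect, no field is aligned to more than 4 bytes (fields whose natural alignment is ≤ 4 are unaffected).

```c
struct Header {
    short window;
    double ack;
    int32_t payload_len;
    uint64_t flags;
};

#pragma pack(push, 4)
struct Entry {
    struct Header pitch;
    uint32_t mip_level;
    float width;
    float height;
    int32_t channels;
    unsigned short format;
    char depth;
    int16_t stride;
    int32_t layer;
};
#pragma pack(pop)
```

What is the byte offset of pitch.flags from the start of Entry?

Header: window at 0 (size 2, align 2) → ends 2; pad 6 to align 8 for ack; ack at 8 (size 8, align 8) → ends 16; payload_len at 16 (size 4, align 4) → ends 20; pad 4 to align 8 for flags; flags at 24 (size 8, align 8) → ends 32; total 32 bytes, alignment 8
pitch at 0 (size 32, align 4) → ends 32
within Header: flags at 24
0 + 24 = 24

24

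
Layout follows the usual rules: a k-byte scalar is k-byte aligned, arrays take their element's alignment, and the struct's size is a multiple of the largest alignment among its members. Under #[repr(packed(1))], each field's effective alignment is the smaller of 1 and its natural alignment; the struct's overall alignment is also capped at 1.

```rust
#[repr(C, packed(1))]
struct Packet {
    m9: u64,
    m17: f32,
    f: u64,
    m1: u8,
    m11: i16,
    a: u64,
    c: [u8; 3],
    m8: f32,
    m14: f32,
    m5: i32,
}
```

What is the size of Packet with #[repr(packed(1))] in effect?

46

0..8  m9  (8B, 1-aligned)
8..12  m17  (4B, 1-aligned)
12..20  f  (8B, 1-aligned)
20..21  m1  (1B, 1-aligned)
21..23  m11  (2B, 1-aligned)
23..31  a  (8B, 1-aligned)
31..34  c  (3B, 1-aligned)
34..38  m8  (4B, 1-aligned)
38..42  m14  (4B, 1-aligned)
42..46  m5  (4B, 1-aligned)
sizeof = 46, alignof = 1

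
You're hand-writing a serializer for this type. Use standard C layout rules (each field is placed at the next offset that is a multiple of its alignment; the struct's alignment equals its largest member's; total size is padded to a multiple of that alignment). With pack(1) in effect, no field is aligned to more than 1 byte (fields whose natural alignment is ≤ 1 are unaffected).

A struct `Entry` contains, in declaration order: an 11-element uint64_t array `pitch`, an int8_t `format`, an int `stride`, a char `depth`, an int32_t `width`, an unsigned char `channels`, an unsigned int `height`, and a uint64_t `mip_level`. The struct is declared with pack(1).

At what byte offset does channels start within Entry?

0..88  pitch  (88B, 1-aligned)
88..89  format  (1B, 1-aligned)
89..93  stride  (4B, 1-aligned)
93..94  depth  (1B, 1-aligned)
94..98  width  (4B, 1-aligned)
98..99  channels  (1B, 1-aligned)

98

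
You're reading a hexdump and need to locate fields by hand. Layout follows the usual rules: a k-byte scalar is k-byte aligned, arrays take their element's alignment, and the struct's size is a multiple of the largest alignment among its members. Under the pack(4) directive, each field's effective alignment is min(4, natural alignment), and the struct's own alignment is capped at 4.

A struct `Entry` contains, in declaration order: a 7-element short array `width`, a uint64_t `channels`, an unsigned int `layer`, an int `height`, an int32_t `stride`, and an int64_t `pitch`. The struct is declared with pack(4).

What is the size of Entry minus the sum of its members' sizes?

0..14  width  (14B, 2-aligned)
14..16  -- padding (2B)
16..24  channels  (8B, 4-aligned)
24..28  layer  (4B, 4-aligned)
28..32  height  (4B, 4-aligned)
32..36  stride  (4B, 4-aligned)
36..44  pitch  (8B, 4-aligned)
sizeof = 44, alignof = 4
data bytes 42, size 44 → padding 2

2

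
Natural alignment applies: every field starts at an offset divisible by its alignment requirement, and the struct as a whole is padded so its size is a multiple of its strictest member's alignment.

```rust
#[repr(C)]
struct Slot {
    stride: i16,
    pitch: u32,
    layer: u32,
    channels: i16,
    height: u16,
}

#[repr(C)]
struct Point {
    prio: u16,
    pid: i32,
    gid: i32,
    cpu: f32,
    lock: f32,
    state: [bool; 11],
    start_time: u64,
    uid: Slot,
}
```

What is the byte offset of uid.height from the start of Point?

Slot: 0..2  stride  (2B, 2-aligned); 2..4  -- padding (2B); 4..8  pitch  (4B, 4-aligned); 8..12  layer  (4B, 4-aligned); 12..14  channels  (2B, 2-aligned); 14..16  height  (2B, 2-aligned); sizeof = 16, alignof = 4
0..2  prio  (2B, 2-aligned)
2..4  -- padding (2B)
4..8  pid  (4B, 4-aligned)
8..12  gid  (4B, 4-aligned)
12..16  cpu  (4B, 4-aligned)
16..20  lock  (4B, 4-aligned)
20..31  state  (11B, 1-aligned)
31..32  -- padding (1B)
32..40  start_time  (8B, 8-aligned)
40..56  uid  (16B, 4-aligned)
within Slot: height at 14
40 + 14 = 54

54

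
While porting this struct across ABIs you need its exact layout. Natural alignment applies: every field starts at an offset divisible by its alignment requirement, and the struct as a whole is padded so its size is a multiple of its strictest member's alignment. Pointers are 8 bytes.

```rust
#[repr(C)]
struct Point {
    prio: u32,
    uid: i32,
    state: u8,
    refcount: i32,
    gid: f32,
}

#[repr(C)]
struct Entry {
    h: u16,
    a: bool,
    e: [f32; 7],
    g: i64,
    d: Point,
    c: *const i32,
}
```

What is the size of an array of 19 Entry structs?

Point: @0: prio [4B, align 4] → 4; @4: uid [4B, align 4] → 8; @8: state [1B, align 1] → 9; +3 pad (align 4); @12: refcount [4B, align 4] → 16; @16: gid [4B, align 4] → 20; size 20, align 4
@0: h [2B, align 2] → 2
@2: a [1B, align 1] → 3
+1 pad (align 4)
@4: e [28B, align 4] → 32
@32: g [8B, align 8] → 40
@40: d [20B, align 4] → 60
+4 pad (align 8)
@64: c [8B, align 8] → 72
size 72, align 8
array of 19: 19 × 72 = 1368

1368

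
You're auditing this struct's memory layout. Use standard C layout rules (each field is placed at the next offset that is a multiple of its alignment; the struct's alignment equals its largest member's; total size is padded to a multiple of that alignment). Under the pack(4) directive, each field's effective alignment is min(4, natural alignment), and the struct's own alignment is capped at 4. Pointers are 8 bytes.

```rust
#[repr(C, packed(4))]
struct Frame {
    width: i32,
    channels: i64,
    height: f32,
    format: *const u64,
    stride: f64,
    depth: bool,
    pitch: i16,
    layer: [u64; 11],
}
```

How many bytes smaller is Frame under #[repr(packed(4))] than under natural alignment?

12

natural layout:
  @0: width [4B, align 4] → 4
  +4 pad (align 8)
  @8: channels [8B, align 8] → 16
  @16: height [4B, align 4] → 20
  +4 pad (align 8)
  @24: format [8B, align 8] → 32
  @32: stride [8B, align 8] → 40
  @40: depth [1B, align 1] → 41
  +1 pad (align 2)
  @42: pitch [2B, align 2] → 44
  +4 pad (align 8)
  @48: layer [88B, align 8] → 136
  size 136, align 8
packed(4) layout:
  @0: width [4B, align 4] → 4
  @4: channels [8B, align 4] → 12
  @12: height [4B, align 4] → 16
  @16: format [8B, align 4] → 24
  @24: stride [8B, align 4] → 32
  @32: depth [1B, align 1] → 33
  +1 pad (align 2)
  @34: pitch [2B, align 2] → 36
  @36: layer [88B, align 4] → 124
  size 124, align 4
136 − 124 = 12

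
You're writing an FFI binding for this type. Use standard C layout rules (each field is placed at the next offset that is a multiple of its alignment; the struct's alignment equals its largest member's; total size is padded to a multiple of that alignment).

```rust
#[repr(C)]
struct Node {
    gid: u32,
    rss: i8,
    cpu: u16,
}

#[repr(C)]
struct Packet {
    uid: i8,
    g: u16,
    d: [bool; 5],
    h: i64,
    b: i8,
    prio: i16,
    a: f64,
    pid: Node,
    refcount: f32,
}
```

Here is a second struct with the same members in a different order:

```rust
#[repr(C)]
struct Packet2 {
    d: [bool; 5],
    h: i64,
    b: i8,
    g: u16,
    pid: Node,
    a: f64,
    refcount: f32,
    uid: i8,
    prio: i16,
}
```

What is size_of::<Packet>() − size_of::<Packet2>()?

Node: @0: gid [4B, align 4] → 4; @4: rss [1B, align 1] → 5; +1 pad (align 2); @6: cpu [2B, align 2] → 8; size 8, align 4
@0: uid [1B, align 1] → 1
+1 pad (align 2)
@2: g [2B, align 2] → 4
@4: d [5B, align 1] → 9
+7 pad (align 8)
@16: h [8B, align 8] → 24
@24: b [1B, align 1] → 25
+1 pad (align 2)
@26: prio [2B, align 2] → 28
+4 pad (align 8)
@32: a [8B, align 8] → 40
@40: pid [8B, align 4] → 48
@48: refcount [4B, align 4] → 52
+4 tail pad (align 8)
size 56, align 8
— Packet2 —
@0: d [5B, align 1] → 5
+3 pad (align 8)
@8: h [8B, align 8] → 16
@16: b [1B, align 1] → 17
+1 pad (align 2)
@18: g [2B, align 2] → 20
@20: pid [8B, align 4] → 28
+4 pad (align 8)
@32: a [8B, align 8] → 40
@40: refcount [4B, align 4] → 44
@44: uid [1B, align 1] → 45
+1 pad (align 2)
@46: prio [2B, align 2] → 48
size 48, align 8
56 − 48 = 8

8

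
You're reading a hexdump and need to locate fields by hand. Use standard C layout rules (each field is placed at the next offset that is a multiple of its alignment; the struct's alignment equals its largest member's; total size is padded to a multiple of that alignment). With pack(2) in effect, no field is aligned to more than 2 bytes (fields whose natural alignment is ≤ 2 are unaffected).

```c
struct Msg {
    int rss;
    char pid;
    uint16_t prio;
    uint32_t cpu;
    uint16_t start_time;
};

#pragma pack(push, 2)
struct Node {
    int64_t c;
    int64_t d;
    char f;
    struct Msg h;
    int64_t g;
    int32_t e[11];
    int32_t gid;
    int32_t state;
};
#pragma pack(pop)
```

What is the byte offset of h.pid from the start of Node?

22

Msg: 0..4  rss  (4B, 4-aligned); 4..5  pid  (1B, 1-aligned); 5..6  -- padding (1B); 6..8  prio  (2B, 2-aligned); 8..12  cpu  (4B, 4-aligned); 12..14  start_time  (2B, 2-aligned); 14..16  -- tail padding (2B); sizeof = 16, alignof = 4
0..8  c  (8B, 2-aligned)
8..16  d  (8B, 2-aligned)
16..17  f  (1B, 1-aligned)
17..18  -- padding (1B)
18..34  h  (16B, 2-aligned)
within Msg: pid at 4
18 + 4 = 22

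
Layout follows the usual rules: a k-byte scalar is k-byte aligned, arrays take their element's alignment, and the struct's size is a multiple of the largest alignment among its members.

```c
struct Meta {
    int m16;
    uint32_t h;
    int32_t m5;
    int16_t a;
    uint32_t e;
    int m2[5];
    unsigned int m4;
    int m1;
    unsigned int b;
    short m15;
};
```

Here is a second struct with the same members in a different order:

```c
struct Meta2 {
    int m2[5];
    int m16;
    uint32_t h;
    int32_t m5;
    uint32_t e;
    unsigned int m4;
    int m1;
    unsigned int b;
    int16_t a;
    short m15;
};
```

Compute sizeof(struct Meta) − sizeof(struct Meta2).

@0: m16 [4B, align 4] → 4
@4: h [4B, align 4] → 8
@8: m5 [4B, align 4] → 12
@12: a [2B, align 2] → 14
+2 pad (align 4)
@16: e [4B, align 4] → 20
@20: m2 [20B, align 4] → 40
@40: m4 [4B, align 4] → 44
@44: m1 [4B, align 4] → 48
@48: b [4B, align 4] → 52
@52: m15 [2B, align 2] → 54
+2 tail pad (align 4)
size 56, align 4
— Meta2 —
@0: m2 [20B, align 4] → 20
@20: m16 [4B, align 4] → 24
@24: h [4B, align 4] → 28
@28: m5 [4B, align 4] → 32
@32: e [4B, align 4] → 36
@36: m4 [4B, align 4] → 40
@40: m1 [4B, align 4] → 44
@44: b [4B, align 4] → 48
@48: a [2B, align 2] → 50
@50: m15 [2B, align 2] → 52
size 52, align 4
56 − 52 = 4

4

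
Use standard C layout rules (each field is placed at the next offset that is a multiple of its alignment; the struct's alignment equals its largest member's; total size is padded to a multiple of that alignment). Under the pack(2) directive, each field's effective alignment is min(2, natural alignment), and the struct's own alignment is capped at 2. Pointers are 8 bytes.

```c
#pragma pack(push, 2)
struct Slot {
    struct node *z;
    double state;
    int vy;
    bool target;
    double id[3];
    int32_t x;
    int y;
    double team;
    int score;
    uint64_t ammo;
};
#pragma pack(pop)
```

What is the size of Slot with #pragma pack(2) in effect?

74

@0: z [8B, align 2] → 8
@8: state [8B, align 2] → 16
@16: vy [4B, align 2] → 20
@20: target [1B, align 1] → 21
+1 pad (align 2)
@22: id [24B, align 2] → 46
@46: x [4B, align 2] → 50
@50: y [4B, align 2] → 54
@54: team [8B, align 2] → 62
@62: score [4B, align 2] → 66
@66: ammo [8B, align 2] → 74
size 74, align 2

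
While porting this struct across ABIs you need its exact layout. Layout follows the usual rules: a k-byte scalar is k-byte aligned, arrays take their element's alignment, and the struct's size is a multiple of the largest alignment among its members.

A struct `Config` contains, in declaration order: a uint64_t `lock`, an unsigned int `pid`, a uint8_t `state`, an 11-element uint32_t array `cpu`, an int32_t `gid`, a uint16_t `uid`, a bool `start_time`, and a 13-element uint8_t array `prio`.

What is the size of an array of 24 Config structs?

lock at 0 (size 8, align 8) → ends 8
pid at 8 (size 4, align 4) → ends 12
state at 12 (size 1, align 1) → ends 13
pad 3 to align 4 for cpu
cpu at 16 (size 44, align 4) → ends 60
gid at 60 (size 4, align 4) → ends 64
uid at 64 (size 2, align 2) → ends 66
start_time at 66 (size 1, align 1) → ends 67
prio at 67 (size 13, align 1) → ends 80
total 80 bytes, alignment 8
array of 24: 24 × 80 = 1920

1920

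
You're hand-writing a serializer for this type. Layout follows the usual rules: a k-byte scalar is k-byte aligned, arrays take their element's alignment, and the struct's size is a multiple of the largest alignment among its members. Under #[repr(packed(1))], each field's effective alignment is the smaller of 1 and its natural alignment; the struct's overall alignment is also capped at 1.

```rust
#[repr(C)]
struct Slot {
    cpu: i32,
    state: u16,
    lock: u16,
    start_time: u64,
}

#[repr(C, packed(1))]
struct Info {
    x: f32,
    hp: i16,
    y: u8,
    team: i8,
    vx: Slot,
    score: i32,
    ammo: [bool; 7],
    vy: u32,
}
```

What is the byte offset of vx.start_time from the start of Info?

16

Slot: cpu at 0 (size 4, align 4) → ends 4; state at 4 (size 2, align 2) → ends 6; lock at 6 (size 2, align 2) → ends 8; start_time at 8 (size 8, align 8) → ends 16; total 16 bytes, alignment 8
x at 0 (size 4, align 1) → ends 4
hp at 4 (size 2, align 1) → ends 6
y at 6 (size 1, align 1) → ends 7
team at 7 (size 1, align 1) → ends 8
vx at 8 (size 16, align 1) → ends 24
within Slot: start_time at 8
8 + 8 = 16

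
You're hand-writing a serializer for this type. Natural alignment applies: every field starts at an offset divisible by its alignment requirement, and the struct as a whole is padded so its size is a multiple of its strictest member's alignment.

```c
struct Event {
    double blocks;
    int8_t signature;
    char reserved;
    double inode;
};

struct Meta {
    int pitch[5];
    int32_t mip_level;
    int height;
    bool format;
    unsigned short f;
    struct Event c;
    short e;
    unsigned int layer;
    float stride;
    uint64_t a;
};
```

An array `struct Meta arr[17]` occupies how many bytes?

Event: @0: blocks [8B, align 8] → 8; @8: signature [1B, align 1] → 9; @9: reserved [1B, align 1] → 10; +6 pad (align 8); @16: inode [8B, align 8] → 24; size 24, align 8
@0: pitch [20B, align 4] → 20
@20: mip_level [4B, align 4] → 24
@24: height [4B, align 4] → 28
@28: format [1B, align 1] → 29
+1 pad (align 2)
@30: f [2B, align 2] → 32
@32: c [24B, align 8] → 56
@56: e [2B, align 2] → 58
+2 pad (align 4)
@60: layer [4B, align 4] → 64
@64: stride [4B, align 4] → 68
+4 pad (align 8)
@72: a [8B, align 8] → 80
size 80, align 8
array of 17: 17 × 80 = 1360

1360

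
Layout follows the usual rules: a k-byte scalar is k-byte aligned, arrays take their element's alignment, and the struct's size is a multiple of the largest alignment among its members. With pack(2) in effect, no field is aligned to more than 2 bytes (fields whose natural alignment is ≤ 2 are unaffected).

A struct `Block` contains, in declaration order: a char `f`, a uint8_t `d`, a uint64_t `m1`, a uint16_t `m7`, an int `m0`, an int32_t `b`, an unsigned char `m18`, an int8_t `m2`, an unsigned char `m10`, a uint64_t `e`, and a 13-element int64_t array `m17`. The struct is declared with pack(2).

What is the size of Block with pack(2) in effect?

136

f at 0 (size 1, align 1) → ends 1
d at 1 (size 1, align 1) → ends 2
m1 at 2 (size 8, align 2) → ends 10
m7 at 10 (size 2, align 2) → ends 12
m0 at 12 (size 4, align 2) → ends 16
b at 16 (size 4, align 2) → ends 20
m18 at 20 (size 1, align 1) → ends 21
m2 at 21 (size 1, align 1) → ends 22
m10 at 22 (size 1, align 1) → ends 23
pad 1 to align 2 for e
e at 24 (size 8, align 2) → ends 32
m17 at 32 (size 104, align 2) → ends 136
total 136 bytes, alignment 2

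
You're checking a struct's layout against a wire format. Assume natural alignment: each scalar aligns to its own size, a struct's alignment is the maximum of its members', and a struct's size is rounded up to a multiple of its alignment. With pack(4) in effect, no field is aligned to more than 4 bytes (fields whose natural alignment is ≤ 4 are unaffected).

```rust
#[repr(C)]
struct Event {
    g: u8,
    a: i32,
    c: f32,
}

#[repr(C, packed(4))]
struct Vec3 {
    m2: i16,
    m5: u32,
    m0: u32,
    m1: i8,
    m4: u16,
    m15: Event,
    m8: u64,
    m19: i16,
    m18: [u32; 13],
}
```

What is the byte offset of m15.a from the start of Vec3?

Event: 0..1  g  (1B, 1-aligned); 1..4  -- padding (3B); 4..8  a  (4B, 4-aligned); 8..12  c  (4B, 4-aligned); sizeof = 12, alignof = 4
0..2  m2  (2B, 2-aligned)
2..4  -- padding (2B)
4..8  m5  (4B, 4-aligned)
8..12  m0  (4B, 4-aligned)
12..13  m1  (1B, 1-aligned)
13..14  -- padding (1B)
14..16  m4  (2B, 2-aligned)
16..28  m15  (12B, 4-aligned)
within Event: a at 4
16 + 4 = 20

20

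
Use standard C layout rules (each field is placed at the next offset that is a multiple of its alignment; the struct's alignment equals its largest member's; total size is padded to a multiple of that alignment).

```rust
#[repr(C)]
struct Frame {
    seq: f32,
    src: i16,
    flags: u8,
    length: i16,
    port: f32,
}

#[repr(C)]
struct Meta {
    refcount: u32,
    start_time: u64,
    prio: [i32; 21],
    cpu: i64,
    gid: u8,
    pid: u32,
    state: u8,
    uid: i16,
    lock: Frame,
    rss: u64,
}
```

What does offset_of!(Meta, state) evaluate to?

Frame: @0: seq [4B, align 4] → 4; @4: src [2B, align 2] → 6; @6: flags [1B, align 1] → 7; +1 pad (align 2); @8: length [2B, align 2] → 10; +2 pad (align 4); @12: port [4B, align 4] → 16; size 16, align 4
@0: refcount [4B, align 4] → 4
+4 pad (align 8)
@8: start_time [8B, align 8] → 16
@16: prio [84B, align 4] → 100
+4 pad (align 8)
@104: cpu [8B, align 8] → 112
@112: gid [1B, align 1] → 113
+3 pad (align 4)
@116: pid [4B, align 4] → 120
@120: state [1B, align 1] → 121

120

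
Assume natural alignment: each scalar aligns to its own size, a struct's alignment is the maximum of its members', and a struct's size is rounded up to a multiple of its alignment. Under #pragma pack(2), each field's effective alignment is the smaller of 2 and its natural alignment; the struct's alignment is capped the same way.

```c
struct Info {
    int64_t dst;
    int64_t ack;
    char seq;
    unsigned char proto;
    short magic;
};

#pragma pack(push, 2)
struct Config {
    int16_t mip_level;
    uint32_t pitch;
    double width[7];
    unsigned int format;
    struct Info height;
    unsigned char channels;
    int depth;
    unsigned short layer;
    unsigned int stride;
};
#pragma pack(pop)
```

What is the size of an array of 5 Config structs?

510

Info: @0: dst [8B, align 8] → 8; @8: ack [8B, align 8] → 16; @16: seq [1B, align 1] → 17; @17: proto [1B, align 1] → 18; @18: magic [2B, align 2] → 20; +4 tail pad (align 8); size 24, align 8
@0: mip_level [2B, align 2] → 2
@2: pitch [4B, align 2] → 6
@6: width [56B, align 2] → 62
@62: format [4B, align 2] → 66
@66: height [24B, align 2] → 90
@90: channels [1B, align 1] → 91
+1 pad (align 2)
@92: depth [4B, align 2] → 96
@96: layer [2B, align 2] → 98
@98: stride [4B, align 2] → 102
size 102, align 2
array of 5: 5 × 102 = 510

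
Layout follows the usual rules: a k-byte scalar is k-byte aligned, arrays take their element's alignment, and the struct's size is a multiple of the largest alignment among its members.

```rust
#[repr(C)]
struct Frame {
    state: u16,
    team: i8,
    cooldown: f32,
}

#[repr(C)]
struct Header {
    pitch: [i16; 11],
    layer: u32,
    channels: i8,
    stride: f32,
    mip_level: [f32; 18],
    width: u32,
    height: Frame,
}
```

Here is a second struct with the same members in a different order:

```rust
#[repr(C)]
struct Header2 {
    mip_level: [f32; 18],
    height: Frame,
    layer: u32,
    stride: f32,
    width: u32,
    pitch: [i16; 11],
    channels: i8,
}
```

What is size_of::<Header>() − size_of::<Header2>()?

4

Frame: @0: state [2B, align 2] → 2; @2: team [1B, align 1] → 3; +1 pad (align 4); @4: cooldown [4B, align 4] → 8; size 8, align 4
@0: pitch [22B, align 2] → 22
+2 pad (align 4)
@24: layer [4B, align 4] → 28
@28: channels [1B, align 1] → 29
+3 pad (align 4)
@32: stride [4B, align 4] → 36
@36: mip_level [72B, align 4] → 108
@108: width [4B, align 4] → 112
@112: height [8B, align 4] → 120
size 120, align 4
— Header2 —
@0: mip_level [72B, align 4] → 72
@72: height [8B, align 4] → 80
@80: layer [4B, align 4] → 84
@84: stride [4B, align 4] → 88
@88: width [4B, align 4] → 92
@92: pitch [22B, align 2] → 114
@114: channels [1B, align 1] → 115
+1 tail pad (align 4)
size 116, align 4
120 − 116 = 4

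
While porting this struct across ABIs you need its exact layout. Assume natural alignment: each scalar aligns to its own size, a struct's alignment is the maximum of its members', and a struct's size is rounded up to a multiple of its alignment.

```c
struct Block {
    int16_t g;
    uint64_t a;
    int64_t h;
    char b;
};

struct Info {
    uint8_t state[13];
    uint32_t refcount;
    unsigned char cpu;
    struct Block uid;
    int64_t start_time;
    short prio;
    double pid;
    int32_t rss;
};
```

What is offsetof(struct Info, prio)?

Block: 0..2  g  (2B, 2-aligned); 2..8  -- padding (6B); 8..16  a  (8B, 8-aligned); 16..24  h  (8B, 8-aligned); 24..25  b  (1B, 1-aligned); 25..32  -- tail padding (7B); sizeof = 32, alignof = 8
0..13  state  (13B, 1-aligned)
13..16  -- padding (3B)
16..20  refcount  (4B, 4-aligned)
20..21  cpu  (1B, 1-aligned)
21..24  -- padding (3B)
24..56  uid  (32B, 8-aligned)
56..64  start_time  (8B, 8-aligned)
64..66  prio  (2B, 2-aligned)

64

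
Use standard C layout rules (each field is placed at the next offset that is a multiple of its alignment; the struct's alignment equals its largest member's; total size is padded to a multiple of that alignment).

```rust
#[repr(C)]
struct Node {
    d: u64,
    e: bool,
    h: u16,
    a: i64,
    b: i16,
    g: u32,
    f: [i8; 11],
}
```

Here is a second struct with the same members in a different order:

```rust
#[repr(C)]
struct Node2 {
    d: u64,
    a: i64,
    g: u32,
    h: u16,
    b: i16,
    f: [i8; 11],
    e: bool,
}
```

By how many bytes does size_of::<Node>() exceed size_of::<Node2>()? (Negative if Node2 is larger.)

8

0..8  d  (8B, 8-aligned)
8..9  e  (1B, 1-aligned)
9..10  -- padding (1B)
10..12  h  (2B, 2-aligned)
12..16  -- padding (4B)
16..24  a  (8B, 8-aligned)
24..26  b  (2B, 2-aligned)
26..28  -- padding (2B)
28..32  g  (4B, 4-aligned)
32..43  f  (11B, 1-aligned)
43..48  -- tail padding (5B)
sizeof = 48, alignof = 8
— Node2 —
0..8  d  (8B, 8-aligned)
8..16  a  (8B, 8-aligned)
16..20  g  (4B, 4-aligned)
20..22  h  (2B, 2-aligned)
22..24  b  (2B, 2-aligned)
24..35  f  (11B, 1-aligned)
35..36  e  (1B, 1-aligned)
36..40  -- tail padding (4B)
sizeof = 40, alignof = 8
48 − 40 = 8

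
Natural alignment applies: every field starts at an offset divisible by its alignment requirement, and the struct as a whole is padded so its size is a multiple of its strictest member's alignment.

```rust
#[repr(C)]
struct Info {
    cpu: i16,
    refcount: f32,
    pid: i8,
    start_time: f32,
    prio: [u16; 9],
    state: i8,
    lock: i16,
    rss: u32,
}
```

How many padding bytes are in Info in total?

8

0..2  cpu  (2B, 2-aligned)
2..4  -- padding (2B)
4..8  refcount  (4B, 4-aligned)
8..9  pid  (1B, 1-aligned)
9..12  -- padding (3B)
12..16  start_time  (4B, 4-aligned)
16..34  prio  (18B, 2-aligned)
34..35  state  (1B, 1-aligned)
35..36  -- padding (1B)
36..38  lock  (2B, 2-aligned)
38..40  -- padding (2B)
40..44  rss  (4B, 4-aligned)
sizeof = 44, alignof = 4
data bytes 36, size 44 → padding 8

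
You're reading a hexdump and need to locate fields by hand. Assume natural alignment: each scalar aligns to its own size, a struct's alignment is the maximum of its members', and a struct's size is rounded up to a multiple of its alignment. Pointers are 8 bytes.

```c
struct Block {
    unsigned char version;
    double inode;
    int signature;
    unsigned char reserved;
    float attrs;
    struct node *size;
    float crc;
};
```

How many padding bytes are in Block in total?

@0: version [1B, align 1] → 1
+7 pad (align 8)
@8: inode [8B, align 8] → 16
@16: signature [4B, align 4] → 20
@20: reserved [1B, align 1] → 21
+3 pad (align 4)
@24: attrs [4B, align 4] → 28
+4 pad (align 8)
@32: size [8B, align 8] → 40
@40: crc [4B, align 4] → 44
+4 tail pad (align 8)
size 48, align 8
data bytes 30, size 48 → padding 18

18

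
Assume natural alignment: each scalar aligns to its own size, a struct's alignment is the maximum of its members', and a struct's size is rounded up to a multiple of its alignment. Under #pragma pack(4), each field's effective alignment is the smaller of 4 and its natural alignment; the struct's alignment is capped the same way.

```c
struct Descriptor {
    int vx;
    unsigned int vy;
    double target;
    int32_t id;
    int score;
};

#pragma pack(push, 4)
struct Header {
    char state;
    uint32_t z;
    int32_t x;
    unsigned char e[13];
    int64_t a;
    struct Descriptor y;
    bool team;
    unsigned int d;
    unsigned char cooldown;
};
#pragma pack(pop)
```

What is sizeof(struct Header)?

72 bytes

Descriptor: vx at 0 (size 4, align 4) → ends 4; vy at 4 (size 4, align 4) → ends 8; target at 8 (size 8, align 8) → ends 16; id at 16 (size 4, align 4) → ends 20; score at 20 (size 4, align 4) → ends 24; total 24 bytes, alignment 8
state at 0 (size 1, align 1) → ends 1
pad 3 to align 4 for z
z at 4 (size 4, align 4) → ends 8
x at 8 (size 4, align 4) → ends 12
e at 12 (size 13, align 1) → ends 25
pad 3 to align 4 for a
a at 28 (size 8, align 4) → ends 36
y at 36 (size 24, align 4) → ends 60
team at 60 (size 1, align 1) → ends 61
pad 3 to align 4 for d
d at 64 (size 4, align 4) → ends 68
cooldown at 68 (size 1, align 1) → ends 69
tail pad 3 to reach multiple of 4
total 72 bytes, alignment 4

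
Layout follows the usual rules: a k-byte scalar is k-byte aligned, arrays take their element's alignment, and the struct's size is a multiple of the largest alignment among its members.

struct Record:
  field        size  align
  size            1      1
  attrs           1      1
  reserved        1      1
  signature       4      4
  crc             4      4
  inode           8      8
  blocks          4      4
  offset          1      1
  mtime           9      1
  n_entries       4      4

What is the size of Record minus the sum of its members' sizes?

0..1  size  (1B, 1-aligned)
1..2  attrs  (1B, 1-aligned)
2..3  reserved  (1B, 1-aligned)
3..4  -- padding (1B)
4..8  signature  (4B, 4-aligned)
8..12  crc  (4B, 4-aligned)
12..16  -- padding (4B)
16..24  inode  (8B, 8-aligned)
24..28  blocks  (4B, 4-aligned)
28..29  offset  (1B, 1-aligned)
29..38  mtime  (9B, 1-aligned)
38..40  -- padding (2B)
40..44  n_entries  (4B, 4-aligned)
44..48  -- tail padding (4B)
sizeof = 48, alignof = 8
data bytes 37, size 48 → padding 11

11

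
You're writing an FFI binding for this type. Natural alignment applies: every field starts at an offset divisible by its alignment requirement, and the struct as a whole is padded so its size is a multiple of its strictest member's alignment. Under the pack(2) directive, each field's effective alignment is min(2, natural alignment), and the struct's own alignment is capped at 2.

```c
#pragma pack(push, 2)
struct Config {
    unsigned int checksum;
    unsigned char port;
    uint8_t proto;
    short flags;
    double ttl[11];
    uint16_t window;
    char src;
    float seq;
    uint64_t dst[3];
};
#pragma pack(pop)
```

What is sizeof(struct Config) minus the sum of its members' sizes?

0..4  checksum  (4B, 2-aligned)
4..5  port  (1B, 1-aligned)
5..6  proto  (1B, 1-aligned)
6..8  flags  (2B, 2-aligned)
8..96  ttl  (88B, 2-aligned)
96..98  window  (2B, 2-aligned)
98..99  src  (1B, 1-aligned)
99..100  -- padding (1B)
100..104  seq  (4B, 2-aligned)
104..128  dst  (24B, 2-aligned)
sizeof = 128, alignof = 2
data bytes 127, size 128 → padding 1

1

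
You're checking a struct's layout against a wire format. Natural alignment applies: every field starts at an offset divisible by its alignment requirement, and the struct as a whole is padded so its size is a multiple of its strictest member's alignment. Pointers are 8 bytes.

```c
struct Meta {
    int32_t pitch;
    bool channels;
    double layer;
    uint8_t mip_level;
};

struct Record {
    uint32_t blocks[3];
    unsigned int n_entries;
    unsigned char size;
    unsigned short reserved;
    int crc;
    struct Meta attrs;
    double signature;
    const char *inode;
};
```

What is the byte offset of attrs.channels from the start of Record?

Meta: 0..4  pitch  (4B, 4-aligned); 4..5  channels  (1B, 1-aligned); 5..8  -- padding (3B); 8..16  layer  (8B, 8-aligned); 16..17  mip_level  (1B, 1-aligned); 17..24  -- tail padding (7B); sizeof = 24, alignof = 8
0..12  blocks  (12B, 4-aligned)
12..16  n_entries  (4B, 4-aligned)
16..17  size  (1B, 1-aligned)
17..18  -- padding (1B)
18..20  reserved  (2B, 2-aligned)
20..24  crc  (4B, 4-aligned)
24..48  attrs  (24B, 8-aligned)
within Meta: channels at 4
24 + 4 = 28

28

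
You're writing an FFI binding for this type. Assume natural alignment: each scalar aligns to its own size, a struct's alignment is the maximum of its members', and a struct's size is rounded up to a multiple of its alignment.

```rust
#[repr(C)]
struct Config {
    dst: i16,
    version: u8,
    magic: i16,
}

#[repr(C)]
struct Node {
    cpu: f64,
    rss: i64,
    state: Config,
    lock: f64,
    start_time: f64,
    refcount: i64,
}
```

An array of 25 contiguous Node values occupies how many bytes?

1200

Config: @0: dst [2B, align 2] → 2; @2: version [1B, align 1] → 3; +1 pad (align 2); @4: magic [2B, align 2] → 6; size 6, align 2
@0: cpu [8B, align 8] → 8
@8: rss [8B, align 8] → 16
@16: state [6B, align 2] → 22
+2 pad (align 8)
@24: lock [8B, align 8] → 32
@32: start_time [8B, align 8] → 40
@40: refcount [8B, align 8] → 48
size 48, align 8
array of 25: 25 × 48 = 1200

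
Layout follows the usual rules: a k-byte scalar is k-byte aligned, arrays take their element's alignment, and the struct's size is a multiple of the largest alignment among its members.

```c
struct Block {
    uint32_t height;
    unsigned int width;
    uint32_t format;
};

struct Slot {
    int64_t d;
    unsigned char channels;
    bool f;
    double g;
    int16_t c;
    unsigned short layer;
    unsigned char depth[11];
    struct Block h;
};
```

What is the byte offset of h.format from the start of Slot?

Block: height at 0 (size 4, align 4) → ends 4; width at 4 (size 4, align 4) → ends 8; format at 8 (size 4, align 4) → ends 12; total 12 bytes, alignment 4
d at 0 (size 8, align 8) → ends 8
channels at 8 (size 1, align 1) → ends 9
f at 9 (size 1, align 1) → ends 10
pad 6 to align 8 for g
g at 16 (size 8, align 8) → ends 24
c at 24 (size 2, align 2) → ends 26
layer at 26 (size 2, align 2) → ends 28
depth at 28 (size 11, align 1) → ends 39
pad 1 to align 4 for h
h at 40 (size 12, align 4) → ends 52
within Block: format at 8
40 + 8 = 48

48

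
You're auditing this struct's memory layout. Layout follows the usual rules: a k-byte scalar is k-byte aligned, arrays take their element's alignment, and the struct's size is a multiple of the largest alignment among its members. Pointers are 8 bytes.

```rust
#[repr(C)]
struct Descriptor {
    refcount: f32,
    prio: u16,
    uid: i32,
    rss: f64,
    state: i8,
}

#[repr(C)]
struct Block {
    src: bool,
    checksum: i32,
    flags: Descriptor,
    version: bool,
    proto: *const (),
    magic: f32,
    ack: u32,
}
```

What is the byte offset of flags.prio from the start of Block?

Descriptor: refcount at 0 (size 4, align 4) → ends 4; prio at 4 (size 2, align 2) → ends 6; pad 2 to align 4 for uid; uid at 8 (size 4, align 4) → ends 12; pad 4 to align 8 for rss; rss at 16 (size 8, align 8) → ends 24; state at 24 (size 1, align 1) → ends 25; tail pad 7 to reach multiple of 8; total 32 bytes, alignment 8
src at 0 (size 1, align 1) → ends 1
pad 3 to align 4 for checksum
checksum at 4 (size 4, align 4) → ends 8
flags at 8 (size 32, align 8) → ends 40
within Descriptor: prio at 4
8 + 4 = 12

12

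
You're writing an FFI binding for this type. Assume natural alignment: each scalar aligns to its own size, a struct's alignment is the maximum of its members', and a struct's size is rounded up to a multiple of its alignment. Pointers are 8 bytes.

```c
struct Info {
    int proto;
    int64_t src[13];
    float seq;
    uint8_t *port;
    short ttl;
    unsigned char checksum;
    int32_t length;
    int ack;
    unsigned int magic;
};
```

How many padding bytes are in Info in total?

9

@0: proto [4B, align 4] → 4
+4 pad (align 8)
@8: src [104B, align 8] → 112
@112: seq [4B, align 4] → 116
+4 pad (align 8)
@120: port [8B, align 8] → 128
@128: ttl [2B, align 2] → 130
@130: checksum [1B, align 1] → 131
+1 pad (align 4)
@132: length [4B, align 4] → 136
@136: ack [4B, align 4] → 140
@140: magic [4B, align 4] → 144
size 144, align 8
data bytes 135, size 144 → padding 9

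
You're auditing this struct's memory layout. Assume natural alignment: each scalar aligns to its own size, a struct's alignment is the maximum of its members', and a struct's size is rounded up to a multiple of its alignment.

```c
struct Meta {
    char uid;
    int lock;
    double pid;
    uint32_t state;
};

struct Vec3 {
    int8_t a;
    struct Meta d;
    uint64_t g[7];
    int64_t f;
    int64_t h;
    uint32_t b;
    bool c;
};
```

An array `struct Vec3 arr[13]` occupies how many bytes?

1456

Meta: @0: uid [1B, align 1] → 1; +3 pad (align 4); @4: lock [4B, align 4] → 8; @8: pid [8B, align 8] → 16; @16: state [4B, align 4] → 20; +4 tail pad (align 8); size 24, align 8
@0: a [1B, align 1] → 1
+7 pad (align 8)
@8: d [24B, align 8] → 32
@32: g [56B, align 8] → 88
@88: f [8B, align 8] → 96
@96: h [8B, align 8] → 104
@104: b [4B, align 4] → 108
@108: c [1B, align 1] → 109
+3 tail pad (align 8)
size 112, align 8
array of 13: 13 × 112 = 1456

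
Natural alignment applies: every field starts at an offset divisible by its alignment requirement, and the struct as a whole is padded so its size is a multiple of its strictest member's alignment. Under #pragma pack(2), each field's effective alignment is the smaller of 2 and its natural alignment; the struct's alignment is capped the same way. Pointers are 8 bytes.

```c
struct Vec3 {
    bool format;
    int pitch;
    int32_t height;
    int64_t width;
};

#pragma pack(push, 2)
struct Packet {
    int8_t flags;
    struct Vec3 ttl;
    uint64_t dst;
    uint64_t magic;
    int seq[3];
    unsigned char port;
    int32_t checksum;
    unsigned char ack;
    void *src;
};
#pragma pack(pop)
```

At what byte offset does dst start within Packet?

Vec3: 0..1  format  (1B, 1-aligned); 1..4  -- padding (3B); 4..8  pitch  (4B, 4-aligned); 8..12  height  (4B, 4-aligned); 12..16  -- padding (4B); 16..24  width  (8B, 8-aligned); sizeof = 24, alignof = 8
0..1  flags  (1B, 1-aligned)
1..2  -- padding (1B)
2..26  ttl  (24B, 2-aligned)
26..34  dst  (8B, 2-aligned)

26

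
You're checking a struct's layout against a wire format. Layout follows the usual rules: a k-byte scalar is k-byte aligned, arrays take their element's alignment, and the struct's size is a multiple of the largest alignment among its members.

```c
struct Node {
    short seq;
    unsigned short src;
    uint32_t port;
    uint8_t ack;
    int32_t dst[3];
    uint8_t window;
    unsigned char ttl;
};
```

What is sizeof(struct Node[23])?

@0: seq [2B, align 2] → 2
@2: src [2B, align 2] → 4
@4: port [4B, align 4] → 8
@8: ack [1B, align 1] → 9
+3 pad (align 4)
@12: dst [12B, align 4] → 24
@24: window [1B, align 1] → 25
@25: ttl [1B, align 1] → 26
+2 tail pad (align 4)
size 28, align 4
array of 23: 23 × 28 = 644

644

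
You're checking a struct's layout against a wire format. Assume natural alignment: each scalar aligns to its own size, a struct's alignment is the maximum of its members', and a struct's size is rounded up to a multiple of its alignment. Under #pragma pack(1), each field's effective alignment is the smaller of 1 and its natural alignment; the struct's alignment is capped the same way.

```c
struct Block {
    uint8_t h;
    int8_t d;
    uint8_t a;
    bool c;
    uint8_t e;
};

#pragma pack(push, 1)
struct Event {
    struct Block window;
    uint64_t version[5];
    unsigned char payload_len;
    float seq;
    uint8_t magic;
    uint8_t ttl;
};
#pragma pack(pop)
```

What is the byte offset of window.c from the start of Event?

3

Block: 0..1  h  (1B, 1-aligned); 1..2  d  (1B, 1-aligned); 2..3  a  (1B, 1-aligned); 3..4  c  (1B, 1-aligned); 4..5  e  (1B, 1-aligned); sizeof = 5, alignof = 1
0..5  window  (5B, 1-aligned)
within Block: c at 3
0 + 3 = 3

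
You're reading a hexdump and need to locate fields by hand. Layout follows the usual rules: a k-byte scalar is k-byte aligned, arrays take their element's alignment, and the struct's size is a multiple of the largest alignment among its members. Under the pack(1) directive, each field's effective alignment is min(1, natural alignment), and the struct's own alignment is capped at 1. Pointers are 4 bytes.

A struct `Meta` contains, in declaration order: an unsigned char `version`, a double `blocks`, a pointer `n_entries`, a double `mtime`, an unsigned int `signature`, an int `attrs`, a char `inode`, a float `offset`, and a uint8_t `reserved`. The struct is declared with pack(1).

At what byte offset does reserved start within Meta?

34

0..1  version  (1B, 1-aligned)
1..9  blocks  (8B, 1-aligned)
9..13  n_entries  (4B, 1-aligned)
13..21  mtime  (8B, 1-aligned)
21..25  signature  (4B, 1-aligned)
25..29  attrs  (4B, 1-aligned)
29..30  inode  (1B, 1-aligned)
30..34  offset  (4B, 1-aligned)
34..35  reserved  (1B, 1-aligned)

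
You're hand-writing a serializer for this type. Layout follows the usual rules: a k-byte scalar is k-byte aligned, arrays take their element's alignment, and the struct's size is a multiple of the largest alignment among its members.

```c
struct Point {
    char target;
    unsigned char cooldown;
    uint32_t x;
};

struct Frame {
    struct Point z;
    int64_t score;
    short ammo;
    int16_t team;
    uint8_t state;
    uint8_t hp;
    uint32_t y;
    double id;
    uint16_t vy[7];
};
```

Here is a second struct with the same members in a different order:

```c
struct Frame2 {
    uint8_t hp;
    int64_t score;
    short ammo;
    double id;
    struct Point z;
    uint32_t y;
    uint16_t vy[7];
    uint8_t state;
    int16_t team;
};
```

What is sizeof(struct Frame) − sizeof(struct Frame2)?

-8

Point: 0..1  target  (1B, 1-aligned); 1..2  cooldown  (1B, 1-aligned); 2..4  -- padding (2B); 4..8  x  (4B, 4-aligned); sizeof = 8, alignof = 4
0..8  z  (8B, 4-aligned)
8..16  score  (8B, 8-aligned)
16..18  ammo  (2B, 2-aligned)
18..20  team  (2B, 2-aligned)
20..21  state  (1B, 1-aligned)
21..22  hp  (1B, 1-aligned)
22..24  -- padding (2B)
24..28  y  (4B, 4-aligned)
28..32  -- padding (4B)
32..40  id  (8B, 8-aligned)
40..54  vy  (14B, 2-aligned)
54..56  -- tail padding (2B)
sizeof = 56, alignof = 8
— Frame2 —
0..1  hp  (1B, 1-aligned)
1..8  -- padding (7B)
8..16  score  (8B, 8-aligned)
16..18  ammo  (2B, 2-aligned)
18..24  -- padding (6B)
24..32  id  (8B, 8-aligned)
32..40  z  (8B, 4-aligned)
40..44  y  (4B, 4-aligned)
44..58  vy  (14B, 2-aligned)
58..59  state  (1B, 1-aligned)
59..60  -- padding (1B)
60..62  team  (2B, 2-aligned)
62..64  -- tail padding (2B)
sizeof = 64, alignof = 8
56 − 64 = -8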